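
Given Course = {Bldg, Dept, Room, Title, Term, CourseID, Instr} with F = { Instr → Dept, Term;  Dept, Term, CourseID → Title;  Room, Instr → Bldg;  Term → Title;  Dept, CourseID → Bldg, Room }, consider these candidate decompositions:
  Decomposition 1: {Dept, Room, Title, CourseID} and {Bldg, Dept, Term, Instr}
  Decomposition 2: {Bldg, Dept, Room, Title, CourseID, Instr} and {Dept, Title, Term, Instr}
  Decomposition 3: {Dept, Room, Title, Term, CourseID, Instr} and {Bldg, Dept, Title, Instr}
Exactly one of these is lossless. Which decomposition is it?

Decomposition 1: common = {Dept}, closure = {Dept} → lossy.
Decomposition 2: common = {Dept, Title, Instr}, closure = {Dept, Title, Term, Instr} → lossless.
Decomposition 3: common = {Dept, Title, Instr}, closure = {Dept, Title, Term, Instr} → lossy.

Decomposition 2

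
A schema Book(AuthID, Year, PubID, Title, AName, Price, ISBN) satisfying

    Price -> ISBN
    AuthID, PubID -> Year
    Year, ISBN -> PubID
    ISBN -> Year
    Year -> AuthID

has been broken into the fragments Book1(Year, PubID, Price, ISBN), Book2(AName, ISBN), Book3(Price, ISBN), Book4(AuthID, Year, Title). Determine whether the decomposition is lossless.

No

Chase test. Columns are AuthID, Year, PubID, Title, AName, Price, ISBN; row i has aⱼ where attribute j ∈ Booki, else bᵢⱼ.
Initial tableau (one row per fragment):
  row 1: b11 a2 a3 b14 b15 a6 a7
  row 2: b21 b22 b23 b24 a5 b26 a7
  row 3: b31 b32 b33 b34 b35 a6 a7
  row 4: a1 a2 b43 a4 b45 b46 b47
Rows 1 and 2 agree on ISBN; apply ISBN→Year and equate their Year entries.
Rows 1 and 3 agree on ISBN; apply ISBN→Year and equate their Year entries.
Rows 1 and 2 agree on Year; apply Year→AuthID and equate their AuthID entries.
Rows 1 and 3 agree on Year; apply Year→AuthID and equate their AuthID entries.
Rows 1 and 4 agree on Year; apply Year→AuthID and equate their AuthID entries.
Rows 1 and 2 agree on Year, ISBN; apply Year, ISBN→PubID and equate their PubID entries.
Rows 1 and 3 agree on Year, ISBN; apply Year, ISBN→PubID and equate their PubID entries.
No row becomes fully distinguished — the join is lossy.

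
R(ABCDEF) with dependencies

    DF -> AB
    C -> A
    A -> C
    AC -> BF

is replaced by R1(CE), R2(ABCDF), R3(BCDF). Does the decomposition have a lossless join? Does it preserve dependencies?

Lossless test (chase): Rows 2 and 3 agree on DF; apply DF→AB and equate their AB entries. Rows 1 and 2 agree on C; apply C→A and equate their A entries. Rows 1 and 2 agree on AC; apply AC→BF and equate their BF entries. No row becomes fully distinguished — the join is lossy.
Dependency preservation: every FD's attributes lie within a single fragment, so each can be enforced locally — preserved.

lossy but dependency-preserving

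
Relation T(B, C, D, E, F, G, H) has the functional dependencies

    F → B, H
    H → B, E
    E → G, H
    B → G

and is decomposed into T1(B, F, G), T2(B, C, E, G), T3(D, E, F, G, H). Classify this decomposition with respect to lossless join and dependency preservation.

Lossless test (chase): Rows 1 and 3 agree on F; apply F→B, H and equate their B, H entries. Rows 1 and 3 agree on H; apply H→B, E and equate their B, E entries. Rows 1 and 2 agree on E; apply E→G, H and equate their G, H entries. No row becomes fully distinguished — the join is lossy.
Dependency preservation: F → B, H; H → B, E are not contained in any single fragment, but the restricted closure of each left-hand side across the fragments still reaches the right-hand side; the remaining FDs each lie inside some fragment. All dependencies are preserved.

lossy but dependency-preserving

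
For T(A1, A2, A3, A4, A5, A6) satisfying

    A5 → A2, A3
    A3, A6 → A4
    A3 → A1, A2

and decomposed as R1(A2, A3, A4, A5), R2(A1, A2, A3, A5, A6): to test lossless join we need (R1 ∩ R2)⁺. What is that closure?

R1 ∩ R2 = {A2, A3, A5}.
A3 → A1, A2 applies, adding A1
Closure: {A1, A2, A3, A5}.

A1, A2, A3, A5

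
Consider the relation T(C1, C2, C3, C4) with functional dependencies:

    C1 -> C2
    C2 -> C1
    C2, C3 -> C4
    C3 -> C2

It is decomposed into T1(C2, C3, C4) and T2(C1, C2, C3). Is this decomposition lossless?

Yes

Common attributes: T1 ∩ T2 = {C2, C3}.
Closure of {C2, C3}: C2 → C1 applies, adding C1; C2, C3 → C4 applies, adding C4. So (C2, C3)⁺ = {C1, C2, C3, C4}.
This closure contains every attribute of T1, so T1 ∩ T2 → T1. The join is lossless.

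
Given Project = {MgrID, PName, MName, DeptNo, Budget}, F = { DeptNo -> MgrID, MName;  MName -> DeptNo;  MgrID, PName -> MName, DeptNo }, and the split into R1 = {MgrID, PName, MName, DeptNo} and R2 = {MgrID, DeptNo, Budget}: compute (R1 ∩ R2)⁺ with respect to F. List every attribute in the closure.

R1 ∩ R2 = {MgrID, DeptNo}.
DeptNo → MgrID, MName applies, adding MName
Closure: {MgrID, MName, DeptNo}.

MgrID, MName, DeptNo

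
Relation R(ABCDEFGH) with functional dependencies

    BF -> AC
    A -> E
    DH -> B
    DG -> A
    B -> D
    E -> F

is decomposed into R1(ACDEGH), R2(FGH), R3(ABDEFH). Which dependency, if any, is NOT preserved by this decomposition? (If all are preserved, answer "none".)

Check BF → AC: no single fragment contains all of {ABCF}, and the restricted closure of {BF} across the fragments never reaches {AC}.
A → E is preserved.
DH → B is preserved.
DG → A is preserved.
B → D is preserved.
E → F is preserved.

BF -> AC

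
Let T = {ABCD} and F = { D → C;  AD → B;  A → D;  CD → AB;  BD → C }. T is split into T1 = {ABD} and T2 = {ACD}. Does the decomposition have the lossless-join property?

Common attributes: T1 ∩ T2 = {AD}.
Closure of {AD}: D → C applies, adding C; AD → B applies, adding B. So (AD)⁺ = {ABCD}.
This closure contains every attribute of T1, so T1 ∩ T2 → T1. The join is lossless.

Yes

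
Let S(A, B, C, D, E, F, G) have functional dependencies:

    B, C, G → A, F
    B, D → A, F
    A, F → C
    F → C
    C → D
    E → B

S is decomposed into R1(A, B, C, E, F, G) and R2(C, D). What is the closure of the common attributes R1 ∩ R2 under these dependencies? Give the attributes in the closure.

C, D

R1 ∩ R2 = {C}.
C → D applies, adding D
Closure: {C, D}.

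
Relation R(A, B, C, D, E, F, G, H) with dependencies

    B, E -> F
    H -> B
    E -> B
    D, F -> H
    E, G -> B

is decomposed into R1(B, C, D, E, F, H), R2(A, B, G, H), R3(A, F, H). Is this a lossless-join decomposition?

Chase test. Columns are A, B, C, D, E, F, G, H; row i has aⱼ where attribute j ∈ Ri, else bᵢⱼ.
Initial tableau (one row per fragment):
  row 1: b11 a2 a3 a4 a5 a6 b17 a8
  row 2: a1 a2 b23 b24 b25 b26 a7 a8
  row 3: a1 b32 b33 b34 b35 a6 b37 a8
Rows 1 and 3 agree on H; apply H→B and equate their B entries.
No row becomes fully distinguished — the join is lossy.

No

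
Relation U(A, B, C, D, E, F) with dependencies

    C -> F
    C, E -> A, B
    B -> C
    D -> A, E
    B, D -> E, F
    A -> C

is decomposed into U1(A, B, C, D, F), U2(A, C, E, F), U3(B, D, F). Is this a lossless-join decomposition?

No

Chase test. Columns are A, B, C, D, E, F; row i has aⱼ where attribute j ∈ Ui, else bᵢⱼ.
Initial tableau (one row per fragment):
  row 1: a1 a2 a3 a4 b15 a6
  row 2: a1 b22 a3 b24 a5 a6
  row 3: b31 a2 b33 a4 b35 a6
Rows 1 and 3 agree on B; apply B→C and equate their C entries.
Rows 1 and 3 agree on D; apply D→A, E and equate their A, E entries.
No row becomes fully distinguished — the join is lossy.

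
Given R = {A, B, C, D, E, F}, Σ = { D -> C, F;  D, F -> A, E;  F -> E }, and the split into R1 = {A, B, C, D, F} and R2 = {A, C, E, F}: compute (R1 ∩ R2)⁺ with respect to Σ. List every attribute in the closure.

A, C, E, F

R1 ∩ R2 = {A, C, F}.
F → E applies, adding E
Closure: {A, C, E, F}.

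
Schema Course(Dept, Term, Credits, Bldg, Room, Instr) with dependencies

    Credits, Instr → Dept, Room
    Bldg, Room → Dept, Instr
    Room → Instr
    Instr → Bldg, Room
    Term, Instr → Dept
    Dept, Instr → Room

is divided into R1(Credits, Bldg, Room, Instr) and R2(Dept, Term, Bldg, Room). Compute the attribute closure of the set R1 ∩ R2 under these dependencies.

Dept, Bldg, Room, Instr

R1 ∩ R2 = {Bldg, Room}.
Bldg, Room → Dept, Instr applies, adding Dept, Instr
Closure: {Dept, Bldg, Room, Instr}.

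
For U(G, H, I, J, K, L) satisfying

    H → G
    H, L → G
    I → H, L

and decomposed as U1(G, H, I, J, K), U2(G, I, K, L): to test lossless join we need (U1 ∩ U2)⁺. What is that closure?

U1 ∩ U2 = {G, I, K}.
I → H, L applies, adding H, L
Closure: {G, H, I, K, L}.

G, H, I, K, L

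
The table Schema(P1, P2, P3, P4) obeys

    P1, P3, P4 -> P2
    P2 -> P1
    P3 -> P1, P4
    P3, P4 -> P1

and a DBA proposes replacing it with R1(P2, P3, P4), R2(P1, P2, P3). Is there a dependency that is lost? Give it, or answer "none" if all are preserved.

none

P1, P3, P4 → P2: restricted closure across fragments reaches P2.
P2 → P1 lies within R2.
P3 → P1, P4: restricted closure across fragments reaches P1, P4.
P3, P4 → P1: restricted closure across fragments reaches P1.
Every dependency is enforceable on the fragments, so the decomposition is dependency-preserving.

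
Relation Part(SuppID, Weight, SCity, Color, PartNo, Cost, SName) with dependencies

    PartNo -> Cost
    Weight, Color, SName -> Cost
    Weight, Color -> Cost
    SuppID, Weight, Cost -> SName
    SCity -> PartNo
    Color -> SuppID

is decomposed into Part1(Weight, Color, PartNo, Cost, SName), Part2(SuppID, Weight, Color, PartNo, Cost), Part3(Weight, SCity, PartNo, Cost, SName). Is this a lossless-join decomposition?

No

Chase test. Columns are SuppID, Weight, SCity, Color, PartNo, Cost, SName; row i has aⱼ where attribute j ∈ Parti, else bᵢⱼ.
Initial tableau (one row per fragment):
  row 1: b11 a2 b13 a4 a5 a6 a7
  row 2: a1 a2 b23 a4 a5 a6 b27
  row 3: b31 a2 a3 b34 a5 a6 a7
Rows 1 and 2 agree on Color; apply Color→SuppID and equate their SuppID entries.
Rows 1 and 2 agree on SuppID, Weight, Cost; apply SuppID, Weight, Cost→SName and equate their SName entries.
No row becomes fully distinguished — the join is lossy.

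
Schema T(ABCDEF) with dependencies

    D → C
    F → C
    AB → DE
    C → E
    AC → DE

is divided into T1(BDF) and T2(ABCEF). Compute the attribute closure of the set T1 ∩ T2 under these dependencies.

T1 ∩ T2 = {BF}.
F → C applies, adding C
C → E applies, adding E
Closure: {BCEF}.

BCEF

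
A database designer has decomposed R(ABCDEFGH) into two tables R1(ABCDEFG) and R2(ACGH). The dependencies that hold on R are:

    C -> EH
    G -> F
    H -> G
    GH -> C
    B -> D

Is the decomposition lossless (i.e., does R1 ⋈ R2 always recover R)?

Common attributes: R1 ∩ R2 = {ACG}.
Closure of {ACG}: C → EH applies, adding EH; G → F applies, adding F. So (ACG)⁺ = {ACEFGH}.
This closure contains every attribute of R2, so R1 ∩ R2 → R2. The join is lossless.

Yes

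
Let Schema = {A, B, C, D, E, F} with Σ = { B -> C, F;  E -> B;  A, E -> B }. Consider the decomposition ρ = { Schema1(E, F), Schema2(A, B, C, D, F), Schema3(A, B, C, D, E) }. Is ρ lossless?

Chase test. Columns are A, B, C, D, E, F; row i has aⱼ where attribute j ∈ Schemai, else bᵢⱼ.
Initial tableau (one row per fragment):
  row 1: b11 b12 b13 b14 a5 a6
  row 2: a1 a2 a3 a4 b25 a6
  row 3: a1 a2 a3 a4 a5 b36
Rows 2 and 3 agree on B; apply B→C, F and equate their C, F entries.
Rows 1 and 3 agree on E; apply E→B and equate their B entries.
Rows 1 and 2 agree on B; apply B→C, F and equate their C, F entries.
Row 3 is now all distinguished symbols — the join is lossless.

Yes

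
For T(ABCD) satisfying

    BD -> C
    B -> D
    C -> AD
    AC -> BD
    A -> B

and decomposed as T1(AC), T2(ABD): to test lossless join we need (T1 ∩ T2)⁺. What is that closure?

T1 ∩ T2 = {A}.
A → B applies, adding B
B → D applies, adding D
BD → C applies, adding C
Closure: {ABCD}.

ABCD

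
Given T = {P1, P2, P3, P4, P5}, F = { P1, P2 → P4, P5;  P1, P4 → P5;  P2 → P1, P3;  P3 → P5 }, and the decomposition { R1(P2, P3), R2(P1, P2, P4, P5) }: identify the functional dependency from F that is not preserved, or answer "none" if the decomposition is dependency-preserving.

P3 → P5

Check P3 → P5: no single fragment contains all of {P3, P5}, and the restricted closure of {P3} across the fragments never reaches {P5}.
P1, P2 → P4, P5 is preserved.
P1, P4 → P5 is preserved.
P2 → P1, P3 is preserved.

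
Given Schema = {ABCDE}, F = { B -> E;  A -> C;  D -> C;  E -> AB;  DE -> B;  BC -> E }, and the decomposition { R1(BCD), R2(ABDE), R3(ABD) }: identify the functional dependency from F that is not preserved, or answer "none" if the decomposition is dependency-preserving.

Check A → C: no single fragment contains all of {AC}, and the restricted closure of {A} across the fragments never reaches {C}.
B → E is preserved.
D → C is preserved.
E → AB is preserved.
DE → B is preserved.
BC → E is preserved.

A -> C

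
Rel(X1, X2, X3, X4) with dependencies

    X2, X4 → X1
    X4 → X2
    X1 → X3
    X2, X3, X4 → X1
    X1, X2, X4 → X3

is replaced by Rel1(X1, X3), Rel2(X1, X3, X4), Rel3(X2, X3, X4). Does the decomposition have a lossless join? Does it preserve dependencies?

lossless and dependency-preserving

Lossless test (chase): Rows 2 and 3 agree on X4; apply X4→X2 and equate their X2 entries. Rows 2 and 3 agree on X2, X3, X4; apply X2, X3, X4→X1 and equate their X1 entries. Row 2 is now all distinguished symbols — the join is lossless.
Dependency preservation: X2, X4 → X1; X2, X3, X4 → X1; X1, X2, X4 → X3 are not contained in any single fragment, but the restricted closure of each left-hand side across the fragments still reaches the right-hand side; the remaining FDs each lie inside some fragment. All dependencies are preserved.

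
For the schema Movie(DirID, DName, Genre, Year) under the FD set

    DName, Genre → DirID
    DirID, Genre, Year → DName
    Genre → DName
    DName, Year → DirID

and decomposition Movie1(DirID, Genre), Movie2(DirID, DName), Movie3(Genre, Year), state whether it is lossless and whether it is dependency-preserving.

lossy and not dependency-preserving

Lossless test (chase): Rows 1 and 3 agree on Genre; apply Genre→DName and equate their DName entries. Rows 1 and 3 agree on DName, Genre; apply DName, Genre→DirID and equate their DirID entries. No row becomes fully distinguished — the join is lossy.
Dependency preservation: the restricted closure of {DirID, Genre, Year} across the fragments never reaches {DName}, so DirID, Genre, Year → DName cannot be enforced without a join — not preserved.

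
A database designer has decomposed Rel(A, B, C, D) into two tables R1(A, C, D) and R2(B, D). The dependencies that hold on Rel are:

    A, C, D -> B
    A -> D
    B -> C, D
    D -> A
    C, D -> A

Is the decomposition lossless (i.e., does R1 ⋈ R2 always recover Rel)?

No

Common attributes: R1 ∩ R2 = {D}.
Closure of {D}: D → A applies, adding A. So (D)⁺ = {A, D}.
The closure contains neither all of R1 = {A, C, D} nor all of R2 = {B, D}, so the common attributes are not a superkey of either fragment. The join is lossy.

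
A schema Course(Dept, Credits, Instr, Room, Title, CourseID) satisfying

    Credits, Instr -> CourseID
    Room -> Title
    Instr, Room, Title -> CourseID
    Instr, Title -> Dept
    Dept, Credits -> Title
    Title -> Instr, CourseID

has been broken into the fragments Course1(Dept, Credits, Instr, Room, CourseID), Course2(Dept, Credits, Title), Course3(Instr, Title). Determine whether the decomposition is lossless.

Chase test. Columns are Dept, Credits, Instr, Room, Title, CourseID; row i has aⱼ where attribute j ∈ Coursei, else bᵢⱼ.
Initial tableau (one row per fragment):
  row 1: a1 a2 a3 a4 b15 a6
  row 2: a1 a2 b23 b24 a5 b26
  row 3: b31 b32 a3 b34 a5 b36
Rows 1 and 2 agree on Dept, Credits; apply Dept, Credits→Title and equate their Title entries.
Rows 1 and 2 agree on Title; apply Title→Instr, CourseID and equate their Instr, CourseID entries.
Rows 1 and 3 agree on Title; apply Title→Instr, CourseID and equate their Instr, CourseID entries.
Rows 1 and 3 agree on Instr, Title; apply Instr, Title→Dept and equate their Dept entries.
Row 1 is now all distinguished symbols — the join is lossless.

Yes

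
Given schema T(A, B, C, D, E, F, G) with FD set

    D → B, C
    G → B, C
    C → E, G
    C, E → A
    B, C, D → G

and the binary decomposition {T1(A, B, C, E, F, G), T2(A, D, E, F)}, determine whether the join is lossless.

No

Common attributes: T1 ∩ T2 = {A, E, F}.
No dependency enlarges {A, E, F}, so (A, E, F)⁺ = {A, E, F}.
The closure contains neither all of T1 = {A, B, C, E, F, G} nor all of T2 = {A, D, E, F}, so the common attributes are not a superkey of either fragment. The join is lossy.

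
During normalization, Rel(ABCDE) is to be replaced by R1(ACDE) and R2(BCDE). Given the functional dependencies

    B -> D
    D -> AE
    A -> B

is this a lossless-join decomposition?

Common attributes: R1 ∩ R2 = {CDE}.
Closure of {CDE}: D → AE applies, adding A; A → B applies, adding B. So (CDE)⁺ = {ABCDE}.
This closure contains every attribute of R1, so R1 ∩ R2 → R1. The join is lossless.

Yes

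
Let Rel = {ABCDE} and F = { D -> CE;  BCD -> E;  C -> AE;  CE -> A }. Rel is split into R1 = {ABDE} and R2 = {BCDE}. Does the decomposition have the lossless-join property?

Yes

Common attributes: R1 ∩ R2 = {BDE}.
Closure of {BDE}: D → CE applies, adding C; C → AE applies, adding A. So (BDE)⁺ = {ABCDE}.
This closure contains every attribute of R1, so R1 ∩ R2 → R1. The join is lossless.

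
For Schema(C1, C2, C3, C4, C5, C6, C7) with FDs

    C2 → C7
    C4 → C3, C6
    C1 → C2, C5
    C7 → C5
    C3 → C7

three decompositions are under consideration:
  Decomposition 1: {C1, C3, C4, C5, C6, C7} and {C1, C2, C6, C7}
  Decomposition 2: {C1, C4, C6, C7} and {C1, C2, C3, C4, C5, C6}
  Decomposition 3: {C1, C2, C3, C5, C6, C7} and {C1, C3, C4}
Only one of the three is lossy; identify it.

Decomposition 1: common = {C1, C6, C7}, closure = {C1, C2, C5, C6, C7} → lossless.
Decomposition 2: common = {C1, C4, C6}, closure = {C1, C2, C3, C4, C5, C6, C7} → lossless.
Decomposition 3: common = {C1, C3}, closure = {C1, C2, C3, C5, C7} → lossy.

Decomposition 3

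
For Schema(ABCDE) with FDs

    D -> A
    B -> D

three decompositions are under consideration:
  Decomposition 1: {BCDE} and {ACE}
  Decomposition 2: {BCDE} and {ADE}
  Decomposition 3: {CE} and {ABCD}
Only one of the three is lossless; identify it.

Decomposition 2

Decomposition 1: common = {CE}, closure = {CE} → lossy.
Decomposition 2: common = {DE}, closure = {ADE} → lossless.
Decomposition 3: common = {C}, closure = {C} → lossy.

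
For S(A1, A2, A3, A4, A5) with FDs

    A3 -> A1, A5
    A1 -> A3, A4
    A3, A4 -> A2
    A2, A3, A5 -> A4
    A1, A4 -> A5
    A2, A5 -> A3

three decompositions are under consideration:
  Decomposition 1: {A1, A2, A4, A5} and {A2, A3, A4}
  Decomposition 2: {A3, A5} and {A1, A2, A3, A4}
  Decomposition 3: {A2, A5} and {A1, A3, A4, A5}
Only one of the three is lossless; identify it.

Decomposition 1: common = {A2, A4}, closure = {A2, A4} → lossy.
Decomposition 2: common = {A3}, closure = {A1, A2, A3, A4, A5} → lossless.
Decomposition 3: common = {A5}, closure = {A5} → lossy.

Decomposition 2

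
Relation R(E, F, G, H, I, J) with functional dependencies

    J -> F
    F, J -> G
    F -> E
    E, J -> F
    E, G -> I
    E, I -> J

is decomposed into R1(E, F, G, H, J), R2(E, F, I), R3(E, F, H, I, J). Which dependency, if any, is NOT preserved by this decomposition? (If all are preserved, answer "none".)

none

J → F lies within R1.
F, J → G lies within R1.
F → E lies within R1.
E, J → F lies within R1.
E, G → I: restricted closure across fragments reaches I.
E, I → J lies within R3.
Every dependency is enforceable on the fragments, so the decomposition is dependency-preserving.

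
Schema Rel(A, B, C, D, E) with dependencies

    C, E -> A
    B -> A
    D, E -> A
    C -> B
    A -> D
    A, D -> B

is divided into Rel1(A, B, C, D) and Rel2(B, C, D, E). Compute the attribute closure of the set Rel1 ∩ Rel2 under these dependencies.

A, B, C, D

Rel1 ∩ Rel2 = {B, C, D}.
B → A applies, adding A
Closure: {A, B, C, D}.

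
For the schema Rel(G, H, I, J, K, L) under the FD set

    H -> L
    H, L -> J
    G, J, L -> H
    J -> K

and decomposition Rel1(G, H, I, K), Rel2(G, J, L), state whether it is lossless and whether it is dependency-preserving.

lossy and not dependency-preserving

Lossless test: (G)⁺ = {G}, which is a superkey of neither fragment — lossy.
Dependency preservation: the restricted closure of {H} across the fragments never reaches {L}, so H → L cannot be enforced without a join — not preserved.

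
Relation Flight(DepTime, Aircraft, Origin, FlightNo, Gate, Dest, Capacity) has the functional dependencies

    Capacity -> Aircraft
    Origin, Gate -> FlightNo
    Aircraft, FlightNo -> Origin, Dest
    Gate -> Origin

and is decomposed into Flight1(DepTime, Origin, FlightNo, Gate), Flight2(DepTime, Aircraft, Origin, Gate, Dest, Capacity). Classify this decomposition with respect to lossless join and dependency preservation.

lossless but not dependency-preserving

Lossless test: (DepTime, Origin, Gate)⁺ = {DepTime, Origin, FlightNo, Gate}, which contains all of one fragment — lossless.
Dependency preservation: the restricted closure of {Aircraft, FlightNo} across the fragments never reaches {Origin, Dest}, so Aircraft, FlightNo → Origin, Dest cannot be enforced without a join — not preserved.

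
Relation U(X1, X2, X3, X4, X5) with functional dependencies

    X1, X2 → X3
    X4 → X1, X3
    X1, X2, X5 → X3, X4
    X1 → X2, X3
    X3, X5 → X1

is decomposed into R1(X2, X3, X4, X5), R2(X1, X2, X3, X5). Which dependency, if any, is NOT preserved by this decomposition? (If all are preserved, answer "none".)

Check X4 → X1, X3: no single fragment contains all of {X1, X3, X4}, and the restricted closure of {X4} across the fragments never reaches {X1, X3}.
X1, X2 → X3 is preserved.
X1, X2, X5 → X3, X4 is preserved.
X1 → X2, X3 is preserved.
X3, X5 → X1 is preserved.

X4 → X1, X3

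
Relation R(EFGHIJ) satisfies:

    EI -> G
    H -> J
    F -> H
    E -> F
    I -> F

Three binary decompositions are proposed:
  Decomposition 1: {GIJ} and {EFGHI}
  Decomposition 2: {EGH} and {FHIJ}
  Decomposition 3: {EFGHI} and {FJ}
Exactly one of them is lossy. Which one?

Decomposition 2

Decomposition 1: common = {GI}, closure = {FGHIJ} → lossless.
Decomposition 2: common = {H}, closure = {HJ} → lossy.
Decomposition 3: common = {F}, closure = {FHJ} → lossless.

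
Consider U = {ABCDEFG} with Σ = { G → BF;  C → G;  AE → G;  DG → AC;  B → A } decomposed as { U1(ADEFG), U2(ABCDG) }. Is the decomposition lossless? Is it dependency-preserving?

Lossless test: (ADG)⁺ = {ABCDFG}, which contains all of one fragment — lossless.
Dependency preservation: G → BF is not contained in any single fragment, but the restricted closure of its left-hand side across the fragments still reaches the right-hand side; the remaining FDs each lie inside some fragment. All dependencies are preserved.

lossless and dependency-preserving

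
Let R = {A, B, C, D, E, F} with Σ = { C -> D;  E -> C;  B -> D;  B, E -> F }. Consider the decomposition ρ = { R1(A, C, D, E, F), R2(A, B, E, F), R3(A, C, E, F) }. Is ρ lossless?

Yes

Chase test. Columns are A, B, C, D, E, F; row i has aⱼ where attribute j ∈ Ri, else bᵢⱼ.
Initial tableau (one row per fragment):
  row 1: a1 b12 a3 a4 a5 a6
  row 2: a1 a2 b23 b24 a5 a6
  row 3: a1 b32 a3 b34 a5 a6
Rows 1 and 3 agree on C; apply C→D and equate their D entries.
Rows 1 and 2 agree on E; apply E→C and equate their C entries.
Rows 1 and 2 agree on C; apply C→D and equate their D entries.
Row 2 is now all distinguished symbols — the join is lossless.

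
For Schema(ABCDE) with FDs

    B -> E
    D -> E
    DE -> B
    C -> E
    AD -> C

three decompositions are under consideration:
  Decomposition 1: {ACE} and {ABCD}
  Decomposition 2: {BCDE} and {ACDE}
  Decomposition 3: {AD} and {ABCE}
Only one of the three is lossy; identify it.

Decomposition 3

Decomposition 1: common = {AC}, closure = {ACE} → lossless.
Decomposition 2: common = {CDE}, closure = {BCDE} → lossless.
Decomposition 3: common = {A}, closure = {A} → lossy.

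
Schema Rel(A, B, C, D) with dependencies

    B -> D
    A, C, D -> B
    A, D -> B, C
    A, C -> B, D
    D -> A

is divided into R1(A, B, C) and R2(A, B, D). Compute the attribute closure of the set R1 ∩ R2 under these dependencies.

A, B, C, D

R1 ∩ R2 = {A, B}.
B → D applies, adding D
A, D → B, C applies, adding C
Closure: {A, B, C, D}.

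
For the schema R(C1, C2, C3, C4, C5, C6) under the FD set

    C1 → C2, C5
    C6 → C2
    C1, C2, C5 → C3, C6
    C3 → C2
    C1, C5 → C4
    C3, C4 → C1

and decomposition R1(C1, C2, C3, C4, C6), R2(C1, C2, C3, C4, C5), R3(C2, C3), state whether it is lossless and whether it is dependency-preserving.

lossless and dependency-preserving

Lossless test (chase): Rows 1 and 2 agree on C1; apply C1→C2, C5 and equate their C2, C5 entries. Rows 1 and 2 agree on C1, C2, C5; apply C1, C2, C5→C3, C6 and equate their C3, C6 entries. Row 1 is now all distinguished symbols — the join is lossless.
Dependency preservation: C1, C2, C5 → C3, C6 is not contained in any single fragment, but the restricted closure of its left-hand side across the fragments still reaches the right-hand side; the remaining FDs each lie inside some fragment. All dependencies are preserved.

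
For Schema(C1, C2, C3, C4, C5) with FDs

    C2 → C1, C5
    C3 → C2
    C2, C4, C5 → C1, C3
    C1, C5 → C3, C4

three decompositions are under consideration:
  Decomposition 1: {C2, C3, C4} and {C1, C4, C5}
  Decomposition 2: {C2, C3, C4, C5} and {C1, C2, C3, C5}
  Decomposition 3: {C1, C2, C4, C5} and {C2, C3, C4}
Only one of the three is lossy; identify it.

Decomposition 1

Decomposition 1: common = {C4}, closure = {C4} → lossy.
Decomposition 2: common = {C2, C3, C5}, closure = {C1, C2, C3, C4, C5} → lossless.
Decomposition 3: common = {C2, C4}, closure = {C1, C2, C3, C4, C5} → lossless.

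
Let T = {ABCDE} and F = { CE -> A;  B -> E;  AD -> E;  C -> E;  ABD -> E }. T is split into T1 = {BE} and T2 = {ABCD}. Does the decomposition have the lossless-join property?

Common attributes: T1 ∩ T2 = {B}.
Closure of {B}: B → E applies, adding E. So (B)⁺ = {BE}.
This closure contains every attribute of T1, so T1 ∩ T2 → T1. The join is lossless.

Yes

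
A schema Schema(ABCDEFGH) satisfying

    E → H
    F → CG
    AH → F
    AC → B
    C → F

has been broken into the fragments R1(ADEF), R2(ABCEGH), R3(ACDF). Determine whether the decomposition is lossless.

Chase test. Columns are ABCDEFGH; row i has aⱼ where attribute j ∈ Ri, else bᵢⱼ.
Initial tableau (one row per fragment):
  row 1: a1 b12 b13 a4 a5 a6 b17 b18
  row 2: a1 a2 a3 b24 a5 b26 a7 a8
  row 3: a1 b32 a3 a4 b35 a6 b37 b38
Rows 1 and 2 agree on E; apply E→H and equate their H entries.
Rows 1 and 3 agree on F; apply F→CG and equate their CG entries.
Rows 1 and 2 agree on AH; apply AH→F and equate their F entries.
Rows 1 and 2 agree on AC; apply AC→B and equate their B entries.
Rows 1 and 3 agree on AC; apply AC→B and equate their B entries.
Rows 1 and 2 agree on F; apply F→CG and equate their CG entries.
Row 1 is now all distinguished symbols — the join is lossless.

Yes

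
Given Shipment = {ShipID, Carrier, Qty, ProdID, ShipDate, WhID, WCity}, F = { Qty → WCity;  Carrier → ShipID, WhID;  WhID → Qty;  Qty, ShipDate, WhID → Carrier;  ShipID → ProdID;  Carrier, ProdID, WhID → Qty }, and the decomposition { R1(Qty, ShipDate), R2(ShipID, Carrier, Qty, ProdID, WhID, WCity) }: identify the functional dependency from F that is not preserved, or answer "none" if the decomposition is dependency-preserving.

Check Qty, ShipDate, WhID → Carrier: no single fragment contains all of {Carrier, Qty, ShipDate, WhID}, and the restricted closure of {Qty, ShipDate, WhID} across the fragments never reaches {Carrier}.
Qty → WCity is preserved.
Carrier → ShipID, WhID is preserved.
WhID → Qty is preserved.
ShipID → ProdID is preserved.
Carrier, ProdID, WhID → Qty is preserved.

Qty, ShipDate, WhID → Carrier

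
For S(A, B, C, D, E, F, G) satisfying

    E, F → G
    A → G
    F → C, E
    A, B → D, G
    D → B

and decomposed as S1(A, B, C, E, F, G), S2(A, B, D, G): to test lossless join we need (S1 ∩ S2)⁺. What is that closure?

A, B, D, G

S1 ∩ S2 = {A, B, G}.
A, B → D, G applies, adding D
Closure: {A, B, D, G}.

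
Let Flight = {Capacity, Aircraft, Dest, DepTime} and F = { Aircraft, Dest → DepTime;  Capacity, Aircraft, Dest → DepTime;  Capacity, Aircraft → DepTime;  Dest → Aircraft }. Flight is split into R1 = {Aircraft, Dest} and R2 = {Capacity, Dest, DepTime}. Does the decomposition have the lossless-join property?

Common attributes: R1 ∩ R2 = {Dest}.
Closure of {Dest}: Dest → Aircraft applies, adding Aircraft; Aircraft, Dest → DepTime applies, adding DepTime. So (Dest)⁺ = {Aircraft, Dest, DepTime}.
This closure contains every attribute of R1, so R1 ∩ R2 → R1. The join is lossless.

Yes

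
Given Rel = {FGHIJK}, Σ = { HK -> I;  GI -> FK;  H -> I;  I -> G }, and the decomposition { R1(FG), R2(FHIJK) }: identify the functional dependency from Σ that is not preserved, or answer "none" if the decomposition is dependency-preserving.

Check I → G: no single fragment contains all of {GI}, and the restricted closure of {I} across the fragments never reaches {G}.
HK → I is preserved.
GI → FK is preserved.
H → I is preserved.

I -> G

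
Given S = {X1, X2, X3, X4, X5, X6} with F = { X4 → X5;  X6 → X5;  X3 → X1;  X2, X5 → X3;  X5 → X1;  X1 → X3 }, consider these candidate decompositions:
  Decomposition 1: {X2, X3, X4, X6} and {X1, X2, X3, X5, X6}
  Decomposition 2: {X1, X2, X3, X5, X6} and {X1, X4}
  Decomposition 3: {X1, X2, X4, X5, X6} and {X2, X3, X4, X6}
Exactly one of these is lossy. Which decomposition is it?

Decomposition 2

Decomposition 1: common = {X2, X3, X6}, closure = {X1, X2, X3, X5, X6} → lossless.
Decomposition 2: common = {X1}, closure = {X1, X3} → lossy.
Decomposition 3: common = {X2, X4, X6}, closure = {X1, X2, X3, X4, X5, X6} → lossless.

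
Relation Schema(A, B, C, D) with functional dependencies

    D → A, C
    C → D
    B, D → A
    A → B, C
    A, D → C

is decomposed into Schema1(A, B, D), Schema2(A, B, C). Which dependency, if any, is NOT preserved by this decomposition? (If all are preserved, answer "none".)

D → A, C: restricted closure across fragments reaches A, C.
C → D: restricted closure across fragments reaches D.
B, D → A lies within Schema1.
A → B, C lies within Schema2.
A, D → C: restricted closure across fragments reaches C.
Every dependency is enforceable on the fragments, so the decomposition is dependency-preserving.

none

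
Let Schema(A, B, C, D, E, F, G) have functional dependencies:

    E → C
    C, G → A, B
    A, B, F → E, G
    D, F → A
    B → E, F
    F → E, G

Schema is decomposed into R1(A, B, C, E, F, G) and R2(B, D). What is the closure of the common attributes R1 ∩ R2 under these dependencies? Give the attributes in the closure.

A, B, C, E, F, G

R1 ∩ R2 = {B}.
B → E, F applies, adding E, F
F → E, G applies, adding G
E → C applies, adding C
C, G → A, B applies, adding A
Closure: {A, B, C, E, F, G}.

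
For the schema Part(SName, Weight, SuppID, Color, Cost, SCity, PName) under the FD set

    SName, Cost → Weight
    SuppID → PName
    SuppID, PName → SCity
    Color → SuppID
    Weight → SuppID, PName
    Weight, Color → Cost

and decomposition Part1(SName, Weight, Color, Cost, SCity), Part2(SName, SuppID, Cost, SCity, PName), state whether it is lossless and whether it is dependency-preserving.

lossless but not dependency-preserving

Lossless test: (SName, Cost, SCity)⁺ = {SName, Weight, SuppID, Cost, SCity, PName}, which contains all of one fragment — lossless.
Dependency preservation: the restricted closure of {Color} across the fragments never reaches {SuppID}, so Color → SuppID cannot be enforced without a join — not preserved.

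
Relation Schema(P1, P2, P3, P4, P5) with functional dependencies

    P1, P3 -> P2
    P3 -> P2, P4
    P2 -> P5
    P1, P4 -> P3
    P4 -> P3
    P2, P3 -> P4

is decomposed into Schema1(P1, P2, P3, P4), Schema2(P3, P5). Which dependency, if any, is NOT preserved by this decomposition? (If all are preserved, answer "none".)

P2 -> P5

Check P2 → P5: no single fragment contains all of {P2, P5}, and the restricted closure of {P2} across the fragments never reaches {P5}.
P1, P3 → P2 is preserved.
P3 → P2, P4 is preserved.
P1, P4 → P3 is preserved.
P4 → P3 is preserved.
P2, P3 → P4 is preserved.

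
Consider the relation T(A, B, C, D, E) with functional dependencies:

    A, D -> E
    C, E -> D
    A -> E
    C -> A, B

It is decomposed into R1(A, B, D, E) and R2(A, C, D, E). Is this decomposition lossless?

No

Common attributes: R1 ∩ R2 = {A, D, E}.
No dependency enlarges {A, D, E}, so (A, D, E)⁺ = {A, D, E}.
The closure contains neither all of R1 = {A, B, D, E} nor all of R2 = {A, C, D, E}, so the common attributes are not a superkey of either fragment. The join is lossy.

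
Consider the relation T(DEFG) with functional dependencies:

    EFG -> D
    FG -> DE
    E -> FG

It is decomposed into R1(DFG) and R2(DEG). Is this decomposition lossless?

No

Common attributes: R1 ∩ R2 = {DG}.
No dependency enlarges {DG}, so (DG)⁺ = {DG}.
The closure contains neither all of R1 = {DFG} nor all of R2 = {DEG}, so the common attributes are not a superkey of either fragment. The join is lossy.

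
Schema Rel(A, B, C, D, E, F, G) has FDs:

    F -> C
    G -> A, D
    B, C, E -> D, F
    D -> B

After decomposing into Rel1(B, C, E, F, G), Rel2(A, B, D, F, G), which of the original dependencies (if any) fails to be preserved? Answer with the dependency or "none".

Check B, C, E → D, F: no single fragment contains all of {B, C, D, E, F}, and the restricted closure of {B, C, E} across the fragments never reaches {D, F}.
F → C is preserved.
G → A, D is preserved.
D → B is preserved.

B, C, E -> D, F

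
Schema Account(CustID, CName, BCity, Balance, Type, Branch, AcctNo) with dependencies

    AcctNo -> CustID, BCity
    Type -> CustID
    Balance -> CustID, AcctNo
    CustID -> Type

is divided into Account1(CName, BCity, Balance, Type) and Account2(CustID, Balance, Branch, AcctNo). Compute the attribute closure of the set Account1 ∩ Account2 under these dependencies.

Account1 ∩ Account2 = {Balance}.
Balance → CustID, AcctNo applies, adding CustID, AcctNo
CustID → Type applies, adding Type
AcctNo → CustID, BCity applies, adding BCity
Closure: {CustID, BCity, Balance, Type, AcctNo}.

CustID, BCity, Balance, Type, AcctNo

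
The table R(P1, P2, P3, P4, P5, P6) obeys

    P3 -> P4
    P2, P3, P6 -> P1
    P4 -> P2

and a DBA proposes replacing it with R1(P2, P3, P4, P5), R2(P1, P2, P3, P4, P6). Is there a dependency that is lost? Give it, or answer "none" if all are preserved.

P3 → P4 lies within R1.
P2, P3, P6 → P1 lies within R2.
P4 → P2 lies within R1.
Every dependency is enforceable on the fragments, so the decomposition is dependency-preserving.

none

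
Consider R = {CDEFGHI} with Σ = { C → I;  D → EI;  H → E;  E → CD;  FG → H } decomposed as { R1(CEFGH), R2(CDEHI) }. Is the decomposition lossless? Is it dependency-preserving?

Lossless test: (CEH)⁺ = {CDEHI}, which contains all of one fragment — lossless.
Dependency preservation: every FD's attributes lie within a single fragment, so each can be enforced locally — preserved.

lossless and dependency-preserving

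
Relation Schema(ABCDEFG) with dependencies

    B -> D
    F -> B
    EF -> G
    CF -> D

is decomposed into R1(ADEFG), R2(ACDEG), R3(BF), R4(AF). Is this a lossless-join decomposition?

Chase test. Columns are ABCDEFG; row i has aⱼ where attribute j ∈ Ri, else bᵢⱼ.
Initial tableau (one row per fragment):
  row 1: a1 b12 b13 a4 a5 a6 a7
  row 2: a1 b22 a3 a4 a5 b26 a7
  row 3: b31 a2 b33 b34 b35 a6 b37
  row 4: a1 b42 b43 b44 b45 a6 b47
Rows 1 and 3 agree on F; apply F→B and equate their B entries.
Rows 1 and 4 agree on F; apply F→B and equate their B entries.
Rows 1 and 3 agree on B; apply B→D and equate their D entries.
Rows 1 and 4 agree on B; apply B→D and equate their D entries.
No row becomes fully distinguished — the join is lossy.

No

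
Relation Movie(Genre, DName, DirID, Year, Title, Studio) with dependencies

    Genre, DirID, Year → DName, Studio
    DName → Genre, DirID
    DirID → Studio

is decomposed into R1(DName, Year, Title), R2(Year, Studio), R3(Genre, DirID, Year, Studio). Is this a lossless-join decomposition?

Chase test. Columns are Genre, DName, DirID, Year, Title, Studio; row i has aⱼ where attribute j ∈ Ri, else bᵢⱼ.
Initial tableau (one row per fragment):
  row 1: b11 a2 b13 a4 a5 b16
  row 2: b21 b22 b23 a4 b25 a6
  row 3: a1 b32 a3 a4 b35 a6
No row becomes fully distinguished — the join is lossy.

No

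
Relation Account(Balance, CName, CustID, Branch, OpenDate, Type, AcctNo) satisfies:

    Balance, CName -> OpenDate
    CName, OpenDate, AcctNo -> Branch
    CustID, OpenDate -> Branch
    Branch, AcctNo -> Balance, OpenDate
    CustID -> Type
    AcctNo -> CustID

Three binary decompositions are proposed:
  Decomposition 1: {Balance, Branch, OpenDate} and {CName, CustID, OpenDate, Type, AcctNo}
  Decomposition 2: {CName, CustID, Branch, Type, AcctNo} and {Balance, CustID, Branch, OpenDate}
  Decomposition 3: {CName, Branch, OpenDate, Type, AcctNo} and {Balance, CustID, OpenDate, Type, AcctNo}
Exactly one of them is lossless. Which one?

Decomposition 3

Decomposition 1: common = {OpenDate}, closure = {OpenDate} → lossy.
Decomposition 2: common = {CustID, Branch}, closure = {CustID, Branch, Type} → lossy.
Decomposition 3: common = {OpenDate, Type, AcctNo}, closure = {Balance, CustID, Branch, OpenDate, Type, AcctNo} → lossless.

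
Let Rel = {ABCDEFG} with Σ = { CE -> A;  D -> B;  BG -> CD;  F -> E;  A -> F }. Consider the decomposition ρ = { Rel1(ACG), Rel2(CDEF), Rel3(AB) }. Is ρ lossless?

No

Chase test. Columns are ABCDEFG; row i has aⱼ where attribute j ∈ Reli, else bᵢⱼ.
Initial tableau (one row per fragment):
  row 1: a1 b12 a3 b14 b15 b16 a7
  row 2: b21 b22 a3 a4 a5 a6 b27
  row 3: a1 a2 b33 b34 b35 b36 b37
Rows 1 and 3 agree on A; apply A→F and equate their F entries.
Rows 1 and 3 agree on F; apply F→E and equate their E entries.
No row becomes fully distinguished — the join is lossy.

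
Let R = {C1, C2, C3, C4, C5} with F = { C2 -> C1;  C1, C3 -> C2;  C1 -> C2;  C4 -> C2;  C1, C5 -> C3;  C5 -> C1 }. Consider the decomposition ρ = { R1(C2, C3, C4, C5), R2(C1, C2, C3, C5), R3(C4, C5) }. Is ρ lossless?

Chase test. Columns are C1, C2, C3, C4, C5; row i has aⱼ where attribute j ∈ Ri, else bᵢⱼ.
Initial tableau (one row per fragment):
  row 1: b11 a2 a3 a4 a5
  row 2: a1 a2 a3 b24 a5
  row 3: b31 b32 b33 a4 a5
Rows 1 and 2 agree on C2; apply C2→C1 and equate their C1 entries.
Rows 1 and 3 agree on C4; apply C4→C2 and equate their C2 entries.
Rows 1 and 3 agree on C5; apply C5→C1 and equate their C1 entries.
Rows 1 and 3 agree on C1, C5; apply C1, C5→C3 and equate their C3 entries.
Row 1 is now all distinguished symbols — the join is lossless.

Yes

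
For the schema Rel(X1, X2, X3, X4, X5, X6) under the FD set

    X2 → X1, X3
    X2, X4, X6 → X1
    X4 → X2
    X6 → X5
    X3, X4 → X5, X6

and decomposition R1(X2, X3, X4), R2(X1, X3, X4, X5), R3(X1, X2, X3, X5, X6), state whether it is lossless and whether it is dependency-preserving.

Lossless test (chase): Rows 1 and 3 agree on X2; apply X2→X1, X3 and equate their X1, X3 entries. Rows 1 and 2 agree on X4; apply X4→X2 and equate their X2 entries. Rows 1 and 2 agree on X3, X4; apply X3, X4→X5, X6 and equate their X5, X6 entries. No row becomes fully distinguished — the join is lossy.
Dependency preservation: the restricted closure of {X3, X4} across the fragments never reaches {X5, X6}, so X3, X4 → X5, X6 cannot be enforced without a join — not preserved.

lossy and not dependency-preserving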